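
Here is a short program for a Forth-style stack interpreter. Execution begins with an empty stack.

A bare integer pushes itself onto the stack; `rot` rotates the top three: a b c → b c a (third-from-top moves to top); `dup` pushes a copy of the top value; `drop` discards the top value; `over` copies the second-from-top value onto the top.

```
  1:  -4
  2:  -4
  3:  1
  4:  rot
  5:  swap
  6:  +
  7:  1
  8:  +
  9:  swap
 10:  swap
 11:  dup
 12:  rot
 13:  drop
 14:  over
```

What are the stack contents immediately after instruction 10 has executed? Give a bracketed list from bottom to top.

-4    [-4]
-4    [-4, -4]
1     [-4, -4, 1]
rot   [-4, 1, -4]
swap  [-4, -4, 1]
+     [-4, -3]
1     [-4, -3, 1]
+     [-4, -2]
swap  [-2, -4]
swap  [-4, -2]

[-4, -2]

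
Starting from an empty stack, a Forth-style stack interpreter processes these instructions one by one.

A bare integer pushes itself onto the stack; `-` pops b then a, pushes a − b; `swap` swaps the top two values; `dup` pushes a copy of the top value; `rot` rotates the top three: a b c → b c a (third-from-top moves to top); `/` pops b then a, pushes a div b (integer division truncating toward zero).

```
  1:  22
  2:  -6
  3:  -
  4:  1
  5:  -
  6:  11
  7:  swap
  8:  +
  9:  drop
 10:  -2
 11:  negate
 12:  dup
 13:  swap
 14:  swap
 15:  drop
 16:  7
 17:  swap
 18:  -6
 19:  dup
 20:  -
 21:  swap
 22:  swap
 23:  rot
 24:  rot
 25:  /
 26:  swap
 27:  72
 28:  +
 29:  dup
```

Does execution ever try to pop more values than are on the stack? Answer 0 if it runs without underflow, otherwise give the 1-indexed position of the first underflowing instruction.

22     : [22]
-6     : [22, -6]
-      : [28]
1      : [28, 1]
-      : [27]
11     : [27, 11]
swap   : [11, 27]
+      : [38]
drop   : []
-2     : [-2]
negate : [2]
dup    : [2, 2]
swap   : [2, 2]
swap   : [2, 2]
drop   : [2]
7      : [2, 7]
swap   : [7, 2]
-6     : [7, 2, -6]
dup    : [7, 2, -6, -6]
-      : [7, 2, 0]
swap   : [7, 0, 2]
swap   : [7, 2, 0]
rot    : [2, 0, 7]
rot    : [0, 7, 2]
/      : [0, 3]
swap   : [3, 0]
72     : [3, 0, 72]
+      : [3, 72]
dup    : [3, 72, 72]

0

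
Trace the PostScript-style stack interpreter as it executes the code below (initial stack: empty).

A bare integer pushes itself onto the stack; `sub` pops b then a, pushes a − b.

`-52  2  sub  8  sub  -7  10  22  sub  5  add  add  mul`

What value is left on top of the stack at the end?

-52  -52
2    -52 2
sub  -54
8    -54 8
sub  -62
-7   -62 -7
10   -62 -7 10
22   -62 -7 10 22
sub  -62 -7 -12
5    -62 -7 -12 5
add  -62 -7 -7
add  -62 -14
mul  868

868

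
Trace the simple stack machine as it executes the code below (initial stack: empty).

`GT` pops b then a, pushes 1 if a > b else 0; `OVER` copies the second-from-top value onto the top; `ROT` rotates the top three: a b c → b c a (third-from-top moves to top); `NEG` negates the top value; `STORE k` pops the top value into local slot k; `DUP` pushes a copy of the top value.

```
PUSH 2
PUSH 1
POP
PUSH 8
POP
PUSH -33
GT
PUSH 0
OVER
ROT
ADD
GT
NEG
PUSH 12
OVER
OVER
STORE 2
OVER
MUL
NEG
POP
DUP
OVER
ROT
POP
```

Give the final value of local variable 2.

PUSH 2    2
PUSH 1    2 1
POP       2
PUSH 8    2 8
POP       2
PUSH -33  2 -33
GT        1
PUSH 0    1 0
OVER      1 0 1
ROT       0 1 1
ADD       0 2
GT        0
NEG       0
PUSH 12   0 12
OVER      0 12 0
OVER      0 12 0 12
STORE 2   0 12 0
OVER      0 12 0 12
MUL       0 12 0
NEG       0 12 0
POP       0 12
DUP       0 12 12
OVER      0 12 12 12
ROT       0 12 12 12
POP       0 12 12

12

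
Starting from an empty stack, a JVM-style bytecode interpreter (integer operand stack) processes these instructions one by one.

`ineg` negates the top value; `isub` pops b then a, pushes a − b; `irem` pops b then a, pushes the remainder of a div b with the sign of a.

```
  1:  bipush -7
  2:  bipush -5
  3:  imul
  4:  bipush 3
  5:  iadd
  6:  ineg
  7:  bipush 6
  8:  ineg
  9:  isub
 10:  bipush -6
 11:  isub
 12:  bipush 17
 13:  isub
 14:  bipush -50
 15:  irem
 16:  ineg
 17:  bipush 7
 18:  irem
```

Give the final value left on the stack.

1

bipush -7  → [-7]
bipush -5  → [-7, -5]
imul       → [35]
bipush 3   → [35, 3]
iadd       → [38]
ineg       → [-38]
bipush 6   → [-38, 6]
ineg       → [-38, -6]
isub       → [-32]
bipush -6  → [-32, -6]
isub       → [-26]
bipush 17  → [-26, 17]
isub       → [-43]
bipush -50 → [-43, -50]
irem       → [-43]
ineg       → [43]
bipush 7   → [43, 7]
irem       → [1]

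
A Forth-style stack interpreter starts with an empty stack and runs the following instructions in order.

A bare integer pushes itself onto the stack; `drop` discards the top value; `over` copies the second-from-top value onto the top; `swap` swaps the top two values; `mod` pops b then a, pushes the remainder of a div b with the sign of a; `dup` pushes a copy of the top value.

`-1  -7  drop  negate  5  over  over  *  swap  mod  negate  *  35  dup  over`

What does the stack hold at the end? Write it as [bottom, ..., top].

[0, 35, 35, 35]

-1      [-1]
-7      [-1, -7]
drop    [-1]
negate  [1]
5       [1, 5]
over    [1, 5, 1]
over    [1, 5, 1, 5]
*       [1, 5, 5]
swap    [1, 5, 5]
mod     [1, 0]
negate  [1, 0]
*       [0]
35      [0, 35]
dup     [0, 35, 35]
over    [0, 35, 35, 35]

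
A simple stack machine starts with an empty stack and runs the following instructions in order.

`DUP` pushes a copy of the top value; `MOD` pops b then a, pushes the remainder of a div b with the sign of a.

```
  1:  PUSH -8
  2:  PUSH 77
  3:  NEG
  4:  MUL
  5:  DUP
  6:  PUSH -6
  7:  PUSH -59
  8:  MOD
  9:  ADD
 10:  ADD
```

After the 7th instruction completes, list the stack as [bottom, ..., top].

PUSH -8  : [-8]
PUSH 77  : [-8, 77]
NEG      : [-8, -77]
MUL      : [616]
DUP      : [616, 616]
PUSH -6  : [616, 616, -6]
PUSH -59 : [616, 616, -6, -59]

[616, 616, -6, -59]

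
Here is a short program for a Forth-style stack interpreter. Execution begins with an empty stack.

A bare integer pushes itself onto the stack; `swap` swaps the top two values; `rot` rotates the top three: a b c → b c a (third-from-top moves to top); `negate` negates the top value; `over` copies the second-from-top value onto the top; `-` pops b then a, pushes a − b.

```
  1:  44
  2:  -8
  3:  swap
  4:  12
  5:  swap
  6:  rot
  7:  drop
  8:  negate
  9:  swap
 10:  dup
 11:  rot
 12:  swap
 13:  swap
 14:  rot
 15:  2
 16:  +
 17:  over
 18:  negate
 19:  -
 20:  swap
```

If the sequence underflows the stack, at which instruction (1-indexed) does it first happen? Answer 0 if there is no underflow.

0

44     -> [44]
-8     -> [44, -8]
swap   -> [-8, 44]
12     -> [-8, 44, 12]
swap   -> [-8, 12, 44]
rot    -> [12, 44, -8]
drop   -> [12, 44]
negate -> [12, -44]
swap   -> [-44, 12]
dup    -> [-44, 12, 12]
rot    -> [12, 12, -44]
swap   -> [12, -44, 12]
swap   -> [12, 12, -44]
rot    -> [12, -44, 12]
2      -> [12, -44, 12, 2]
+      -> [12, -44, 14]
over   -> [12, -44, 14, -44]
negate -> [12, -44, 14, 44]
-      -> [12, -44, -30]
swap   -> [12, -30, -44]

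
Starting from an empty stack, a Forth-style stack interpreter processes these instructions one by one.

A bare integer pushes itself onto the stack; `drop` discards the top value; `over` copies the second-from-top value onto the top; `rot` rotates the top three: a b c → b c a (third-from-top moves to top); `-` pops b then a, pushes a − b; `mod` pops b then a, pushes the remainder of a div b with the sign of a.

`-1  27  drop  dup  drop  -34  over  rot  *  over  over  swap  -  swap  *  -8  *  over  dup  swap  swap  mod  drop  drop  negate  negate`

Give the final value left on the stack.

-34

-1     : [-1]
27     : [-1, 27]
drop   : [-1]
dup    : [-1, -1]
drop   : [-1]
-34    : [-1, -34]
over   : [-1, -34, -1]
rot    : [-34, -1, -1]
*      : [-34, 1]
over   : [-34, 1, -34]
over   : [-34, 1, -34, 1]
swap   : [-34, 1, 1, -34]
-      : [-34, 1, 35]
swap   : [-34, 35, 1]
*      : [-34, 35]
-8     : [-34, 35, -8]
*      : [-34, -280]
over   : [-34, -280, -34]
dup    : [-34, -280, -34, -34]
swap   : [-34, -280, -34, -34]
swap   : [-34, -280, -34, -34]
mod    : [-34, -280, 0]
drop   : [-34, -280]
drop   : [-34]
negate : [34]
negate : [-34]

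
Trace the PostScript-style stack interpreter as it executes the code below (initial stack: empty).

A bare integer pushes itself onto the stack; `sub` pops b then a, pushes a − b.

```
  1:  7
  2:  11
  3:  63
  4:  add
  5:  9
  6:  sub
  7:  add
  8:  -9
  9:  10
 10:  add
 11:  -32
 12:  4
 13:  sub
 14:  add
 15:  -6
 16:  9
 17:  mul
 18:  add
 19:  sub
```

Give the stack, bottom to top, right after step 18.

7   : [7]
11  : [7, 11]
63  : [7, 11, 63]
add : [7, 74]
9   : [7, 74, 9]
sub : [7, 65]
add : [72]
-9  : [72, -9]
10  : [72, -9, 10]
add : [72, 1]
-32 : [72, 1, -32]
4   : [72, 1, -32, 4]
sub : [72, 1, -36]
add : [72, -35]
-6  : [72, -35, -6]
9   : [72, -35, -6, 9]
mul : [72, -35, -54]
add : [72, -89]

[72, -89]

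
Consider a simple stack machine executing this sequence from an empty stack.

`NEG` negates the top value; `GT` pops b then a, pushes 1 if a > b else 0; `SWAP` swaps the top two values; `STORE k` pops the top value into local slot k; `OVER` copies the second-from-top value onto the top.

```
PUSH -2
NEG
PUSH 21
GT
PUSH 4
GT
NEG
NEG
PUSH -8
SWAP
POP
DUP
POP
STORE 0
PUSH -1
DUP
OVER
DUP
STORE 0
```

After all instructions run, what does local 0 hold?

-1

PUSH -2 → -2
NEG     → 2
PUSH 21 → 2 21
GT      → 0
PUSH 4  → 0 4
GT      → 0
NEG     → 0
NEG     → 0
PUSH -8 → 0 -8
SWAP    → -8 0
POP     → -8
DUP     → -8 -8
POP     → -8
STORE 0 → (empty)
PUSH -1 → -1
DUP     → -1 -1
OVER    → -1 -1 -1
DUP     → -1 -1 -1 -1
STORE 0 → -1 -1 -1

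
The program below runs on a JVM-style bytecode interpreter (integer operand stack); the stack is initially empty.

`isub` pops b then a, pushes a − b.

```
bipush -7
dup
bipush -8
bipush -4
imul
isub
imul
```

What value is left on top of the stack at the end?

273

bipush -7 -> -7
dup       -> -7 -7
bipush -8 -> -7 -7 -8
bipush -4 -> -7 -7 -8 -4
imul      -> -7 -7 32
isub      -> -7 -39
imul      -> 273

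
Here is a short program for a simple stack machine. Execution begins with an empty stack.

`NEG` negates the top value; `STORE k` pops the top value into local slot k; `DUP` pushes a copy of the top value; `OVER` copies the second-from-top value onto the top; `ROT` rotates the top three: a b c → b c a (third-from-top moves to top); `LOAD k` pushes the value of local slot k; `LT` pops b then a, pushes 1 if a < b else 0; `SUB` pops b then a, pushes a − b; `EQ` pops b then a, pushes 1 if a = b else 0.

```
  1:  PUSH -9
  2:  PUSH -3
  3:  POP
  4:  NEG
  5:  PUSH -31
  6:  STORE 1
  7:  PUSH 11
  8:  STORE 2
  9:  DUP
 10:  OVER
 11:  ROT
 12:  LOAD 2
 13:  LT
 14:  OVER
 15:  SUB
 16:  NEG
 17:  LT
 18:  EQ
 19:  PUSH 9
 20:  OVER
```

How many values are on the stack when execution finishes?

3

PUSH -9   [-9]
PUSH -3   [-9, -3]
POP       [-9]
NEG       [9]
PUSH -31  [9, -31]
STORE 1   [9]
PUSH 11   [9, 11]
STORE 2   [9]
DUP       [9, 9]
OVER      [9, 9, 9]
ROT       [9, 9, 9]
LOAD 2    [9, 9, 9, 11]
LT        [9, 9, 1]
OVER      [9, 9, 1, 9]
SUB       [9, 9, -8]
NEG       [9, 9, 8]
LT        [9, 0]
EQ        [0]
PUSH 9    [0, 9]
OVER      [0, 9, 0]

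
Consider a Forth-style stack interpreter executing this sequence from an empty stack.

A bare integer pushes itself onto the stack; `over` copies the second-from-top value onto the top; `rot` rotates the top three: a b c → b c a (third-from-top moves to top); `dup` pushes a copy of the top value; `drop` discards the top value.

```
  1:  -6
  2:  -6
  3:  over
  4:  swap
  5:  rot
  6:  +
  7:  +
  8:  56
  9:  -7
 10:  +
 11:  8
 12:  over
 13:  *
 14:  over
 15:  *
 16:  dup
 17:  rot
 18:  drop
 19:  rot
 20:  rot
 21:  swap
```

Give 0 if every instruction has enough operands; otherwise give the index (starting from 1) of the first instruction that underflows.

0

-6   : -6
-6   : -6 -6
over : -6 -6 -6
swap : -6 -6 -6
rot  : -6 -6 -6
+    : -6 -12
+    : -18
56   : -18 56
-7   : -18 56 -7
+    : -18 49
8    : -18 49 8
over : -18 49 8 49
*    : -18 49 392
over : -18 49 392 49
*    : -18 49 19208
dup  : -18 49 19208 19208
rot  : -18 19208 19208 49
drop : -18 19208 19208
rot  : 19208 19208 -18
rot  : 19208 -18 19208
swap : 19208 19208 -18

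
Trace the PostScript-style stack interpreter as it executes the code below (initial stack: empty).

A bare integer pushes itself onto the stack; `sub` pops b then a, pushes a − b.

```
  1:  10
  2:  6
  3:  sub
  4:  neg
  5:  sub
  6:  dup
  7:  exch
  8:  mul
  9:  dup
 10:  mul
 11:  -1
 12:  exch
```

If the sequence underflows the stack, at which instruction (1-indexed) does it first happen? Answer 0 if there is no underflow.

5

10  : 10
6   : 10 6
sub : 4
neg : -4
sub  — needs 2 operands, stack has 1 → underflow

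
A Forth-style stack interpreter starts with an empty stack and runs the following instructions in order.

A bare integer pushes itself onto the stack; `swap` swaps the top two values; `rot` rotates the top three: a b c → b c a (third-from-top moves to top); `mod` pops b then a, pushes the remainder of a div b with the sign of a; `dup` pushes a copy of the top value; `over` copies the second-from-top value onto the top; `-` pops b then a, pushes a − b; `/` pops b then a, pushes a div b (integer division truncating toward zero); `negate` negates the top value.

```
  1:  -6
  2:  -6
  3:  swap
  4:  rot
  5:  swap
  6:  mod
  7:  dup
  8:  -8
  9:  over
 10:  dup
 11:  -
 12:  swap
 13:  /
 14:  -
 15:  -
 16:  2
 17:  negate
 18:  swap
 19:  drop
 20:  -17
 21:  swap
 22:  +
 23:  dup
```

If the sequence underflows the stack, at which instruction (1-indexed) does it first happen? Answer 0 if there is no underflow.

-6    [-6]
-6    [-6, -6]
swap  [-6, -6]
rot  — needs 3 operands, stack has 2 → underflow

4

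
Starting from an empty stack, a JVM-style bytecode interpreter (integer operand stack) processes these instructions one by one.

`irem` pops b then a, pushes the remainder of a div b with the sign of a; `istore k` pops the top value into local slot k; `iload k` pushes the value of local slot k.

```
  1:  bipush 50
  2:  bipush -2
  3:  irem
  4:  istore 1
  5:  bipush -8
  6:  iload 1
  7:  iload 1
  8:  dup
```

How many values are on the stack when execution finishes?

4

bipush 50 -> [50]
bipush -2 -> [50, -2]
irem      -> [0]
istore 1  -> []
bipush -8 -> [-8]
iload 1   -> [-8, 0]
iload 1   -> [-8, 0, 0]
dup       -> [-8, 0, 0, 0]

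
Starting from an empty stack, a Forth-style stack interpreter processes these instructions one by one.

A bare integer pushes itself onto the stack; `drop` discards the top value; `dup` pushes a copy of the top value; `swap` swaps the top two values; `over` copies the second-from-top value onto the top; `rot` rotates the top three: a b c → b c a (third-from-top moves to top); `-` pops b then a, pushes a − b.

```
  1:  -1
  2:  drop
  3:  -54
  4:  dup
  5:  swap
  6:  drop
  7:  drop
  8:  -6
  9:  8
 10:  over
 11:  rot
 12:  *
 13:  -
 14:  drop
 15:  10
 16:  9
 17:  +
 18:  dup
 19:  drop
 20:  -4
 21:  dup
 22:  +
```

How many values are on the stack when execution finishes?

-1   → -1
drop → (empty)
-54  → -54
dup  → -54 -54
swap → -54 -54
drop → -54
drop → (empty)
-6   → -6
8    → -6 8
over → -6 8 -6
rot  → 8 -6 -6
*    → 8 36
-    → -28
drop → (empty)
10   → 10
9    → 10 9
+    → 19
dup  → 19 19
drop → 19
-4   → 19 -4
dup  → 19 -4 -4
+    → 19 -8

2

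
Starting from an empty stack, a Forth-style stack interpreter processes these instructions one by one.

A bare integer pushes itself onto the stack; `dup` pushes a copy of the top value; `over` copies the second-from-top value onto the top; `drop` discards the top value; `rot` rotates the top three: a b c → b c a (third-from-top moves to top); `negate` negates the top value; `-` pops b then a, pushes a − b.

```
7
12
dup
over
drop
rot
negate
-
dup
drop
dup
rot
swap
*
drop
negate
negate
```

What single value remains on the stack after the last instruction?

7      → 7
12     → 7 12
dup    → 7 12 12
over   → 7 12 12 12
drop   → 7 12 12
rot    → 12 12 7
negate → 12 12 -7
-      → 12 19
dup    → 12 19 19
drop   → 12 19
dup    → 12 19 19
rot    → 19 19 12
swap   → 19 12 19
*      → 19 228
drop   → 19
negate → -19
negate → 19

19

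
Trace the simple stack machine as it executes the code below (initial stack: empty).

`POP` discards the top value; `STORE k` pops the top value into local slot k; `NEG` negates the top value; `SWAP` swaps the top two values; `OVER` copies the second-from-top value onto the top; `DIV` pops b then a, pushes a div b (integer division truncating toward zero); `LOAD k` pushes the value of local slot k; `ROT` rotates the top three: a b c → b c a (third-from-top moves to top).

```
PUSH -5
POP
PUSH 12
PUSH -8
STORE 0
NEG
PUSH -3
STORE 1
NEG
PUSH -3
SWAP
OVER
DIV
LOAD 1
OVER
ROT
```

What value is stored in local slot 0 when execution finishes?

-8

PUSH -5 → [-5]
POP     → []
PUSH 12 → [12]
PUSH -8 → [12, -8]
STORE 0 → [12]
NEG     → [-12]
PUSH -3 → [-12, -3]
STORE 1 → [-12]
NEG     → [12]
PUSH -3 → [12, -3]
SWAP    → [-3, 12]
OVER    → [-3, 12, -3]
DIV     → [-3, -4]
LOAD 1  → [-3, -4, -3]
OVER    → [-3, -4, -3, -4]
ROT     → [-3, -3, -4, -4]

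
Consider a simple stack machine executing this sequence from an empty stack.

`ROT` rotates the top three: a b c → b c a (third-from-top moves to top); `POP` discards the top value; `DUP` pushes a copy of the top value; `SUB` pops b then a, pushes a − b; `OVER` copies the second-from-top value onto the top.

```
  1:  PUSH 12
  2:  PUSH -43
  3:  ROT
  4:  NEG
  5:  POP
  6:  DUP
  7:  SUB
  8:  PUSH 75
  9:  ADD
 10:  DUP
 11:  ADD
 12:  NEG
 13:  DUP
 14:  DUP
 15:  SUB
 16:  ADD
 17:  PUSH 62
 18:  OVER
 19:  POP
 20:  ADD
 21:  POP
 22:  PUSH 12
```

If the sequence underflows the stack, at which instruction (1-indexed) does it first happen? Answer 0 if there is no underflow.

PUSH 12   [12]
PUSH -43  [12, -43]
ROT  — needs 3 operands, stack has 2 → underflow

3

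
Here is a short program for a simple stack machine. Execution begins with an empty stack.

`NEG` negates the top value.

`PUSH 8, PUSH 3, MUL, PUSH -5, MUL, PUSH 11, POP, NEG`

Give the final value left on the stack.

120

PUSH 8   8
PUSH 3   8 3
MUL      24
PUSH -5  24 -5
MUL      -120
PUSH 11  -120 11
POP      -120
NEG      120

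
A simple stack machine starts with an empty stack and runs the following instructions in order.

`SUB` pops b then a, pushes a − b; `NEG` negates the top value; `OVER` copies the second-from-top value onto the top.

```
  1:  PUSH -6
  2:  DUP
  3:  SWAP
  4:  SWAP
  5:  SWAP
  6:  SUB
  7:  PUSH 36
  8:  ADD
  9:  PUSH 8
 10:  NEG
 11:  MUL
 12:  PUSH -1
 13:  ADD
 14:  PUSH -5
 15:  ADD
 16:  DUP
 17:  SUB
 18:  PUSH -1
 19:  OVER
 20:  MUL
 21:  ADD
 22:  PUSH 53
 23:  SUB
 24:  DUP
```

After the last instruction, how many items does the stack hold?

PUSH -6 -> -6
DUP     -> -6 -6
SWAP    -> -6 -6
SWAP    -> -6 -6
SWAP    -> -6 -6
SUB     -> 0
PUSH 36 -> 0 36
ADD     -> 36
PUSH 8  -> 36 8
NEG     -> 36 -8
MUL     -> -288
PUSH -1 -> -288 -1
ADD     -> -289
PUSH -5 -> -289 -5
ADD     -> -294
DUP     -> -294 -294
SUB     -> 0
PUSH -1 -> 0 -1
OVER    -> 0 -1 0
MUL     -> 0 0
ADD     -> 0
PUSH 53 -> 0 53
SUB     -> -53
DUP     -> -53 -53

2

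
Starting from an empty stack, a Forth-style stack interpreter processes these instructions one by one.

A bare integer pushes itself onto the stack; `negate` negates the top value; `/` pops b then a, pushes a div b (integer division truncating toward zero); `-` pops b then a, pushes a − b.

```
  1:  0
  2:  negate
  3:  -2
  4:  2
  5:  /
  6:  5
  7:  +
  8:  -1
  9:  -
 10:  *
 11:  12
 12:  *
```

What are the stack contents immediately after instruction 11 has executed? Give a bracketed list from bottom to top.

[0, 12]

0      : [0]
negate : [0]
-2     : [0, -2]
2      : [0, -2, 2]
/      : [0, -1]
5      : [0, -1, 5]
+      : [0, 4]
-1     : [0, 4, -1]
-      : [0, 5]
*      : [0]
12     : [0, 12]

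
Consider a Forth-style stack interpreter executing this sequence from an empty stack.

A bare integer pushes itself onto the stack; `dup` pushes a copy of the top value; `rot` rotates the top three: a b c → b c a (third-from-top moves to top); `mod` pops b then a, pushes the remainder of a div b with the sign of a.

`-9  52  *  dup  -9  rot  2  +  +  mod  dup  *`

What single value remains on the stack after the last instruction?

-9  : [-9]
52  : [-9, 52]
*   : [-468]
dup : [-468, -468]
-9  : [-468, -468, -9]
rot : [-468, -9, -468]
2   : [-468, -9, -468, 2]
+   : [-468, -9, -466]
+   : [-468, -475]
mod : [-468]
dup : [-468, -468]
*   : [219024]

219024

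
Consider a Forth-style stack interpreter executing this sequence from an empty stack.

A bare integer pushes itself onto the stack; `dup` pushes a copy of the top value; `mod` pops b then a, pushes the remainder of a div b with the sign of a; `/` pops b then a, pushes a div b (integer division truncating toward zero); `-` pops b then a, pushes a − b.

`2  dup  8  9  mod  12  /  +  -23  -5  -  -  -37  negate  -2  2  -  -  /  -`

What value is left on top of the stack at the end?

2

2      → [2]
dup    → [2, 2]
8      → [2, 2, 8]
9      → [2, 2, 8, 9]
mod    → [2, 2, 8]
12     → [2, 2, 8, 12]
/      → [2, 2, 0]
+      → [2, 2]
-23    → [2, 2, -23]
-5     → [2, 2, -23, -5]
-      → [2, 2, -18]
-      → [2, 20]
-37    → [2, 20, -37]
negate → [2, 20, 37]
-2     → [2, 20, 37, -2]
2      → [2, 20, 37, -2, 2]
-      → [2, 20, 37, -4]
-      → [2, 20, 41]
/      → [2, 0]
-      → [2]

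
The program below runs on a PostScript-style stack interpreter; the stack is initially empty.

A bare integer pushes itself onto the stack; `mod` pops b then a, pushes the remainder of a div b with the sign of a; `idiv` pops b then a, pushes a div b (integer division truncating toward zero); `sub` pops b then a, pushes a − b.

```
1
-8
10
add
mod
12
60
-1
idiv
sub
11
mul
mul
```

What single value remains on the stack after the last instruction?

1    -> 1
-8   -> 1 -8
10   -> 1 -8 10
add  -> 1 2
mod  -> 1
12   -> 1 12
60   -> 1 12 60
-1   -> 1 12 60 -1
idiv -> 1 12 -60
sub  -> 1 72
11   -> 1 72 11
mul  -> 1 792
mul  -> 792

792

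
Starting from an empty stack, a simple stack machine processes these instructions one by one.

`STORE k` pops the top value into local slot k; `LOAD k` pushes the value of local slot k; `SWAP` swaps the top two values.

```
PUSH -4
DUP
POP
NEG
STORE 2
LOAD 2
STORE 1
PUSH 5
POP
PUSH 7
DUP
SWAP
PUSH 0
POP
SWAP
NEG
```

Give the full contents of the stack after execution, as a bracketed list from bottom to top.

[7, -7]

PUSH -4 : -4
DUP     : -4 -4
POP     : -4
NEG     : 4
STORE 2 : (empty)
LOAD 2  : 4
STORE 1 : (empty)
PUSH 5  : 5
POP     : (empty)
PUSH 7  : 7
DUP     : 7 7
SWAP    : 7 7
PUSH 0  : 7 7 0
POP     : 7 7
SWAP    : 7 7
NEG     : 7 -7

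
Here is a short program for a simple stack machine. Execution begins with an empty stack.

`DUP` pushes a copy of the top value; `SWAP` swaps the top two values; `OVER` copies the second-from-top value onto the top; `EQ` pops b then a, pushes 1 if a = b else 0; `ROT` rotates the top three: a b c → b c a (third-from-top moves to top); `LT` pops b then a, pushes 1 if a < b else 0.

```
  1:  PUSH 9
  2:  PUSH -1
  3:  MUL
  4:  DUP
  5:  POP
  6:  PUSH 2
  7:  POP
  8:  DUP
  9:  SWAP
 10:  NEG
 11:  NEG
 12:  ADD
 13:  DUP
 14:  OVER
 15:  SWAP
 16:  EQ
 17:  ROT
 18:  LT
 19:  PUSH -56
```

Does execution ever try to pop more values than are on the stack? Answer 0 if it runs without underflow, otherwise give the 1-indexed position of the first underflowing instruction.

17

PUSH 9  → [9]
PUSH -1 → [9, -1]
MUL     → [-9]
DUP     → [-9, -9]
POP     → [-9]
PUSH 2  → [-9, 2]
POP     → [-9]
DUP     → [-9, -9]
SWAP    → [-9, -9]
NEG     → [-9, 9]
NEG     → [-9, -9]
ADD     → [-18]
DUP     → [-18, -18]
OVER    → [-18, -18, -18]
SWAP    → [-18, -18, -18]
EQ      → [-18, 1]
ROT  — needs 3 operands, stack has 2 → underflow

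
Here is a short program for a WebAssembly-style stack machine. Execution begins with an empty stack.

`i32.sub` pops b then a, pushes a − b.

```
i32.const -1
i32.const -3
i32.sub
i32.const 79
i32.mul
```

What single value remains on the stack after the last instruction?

i32.const -1 -> [-1]
i32.const -3 -> [-1, -3]
i32.sub      -> [2]
i32.const 79 -> [2, 79]
i32.mul      -> [158]

158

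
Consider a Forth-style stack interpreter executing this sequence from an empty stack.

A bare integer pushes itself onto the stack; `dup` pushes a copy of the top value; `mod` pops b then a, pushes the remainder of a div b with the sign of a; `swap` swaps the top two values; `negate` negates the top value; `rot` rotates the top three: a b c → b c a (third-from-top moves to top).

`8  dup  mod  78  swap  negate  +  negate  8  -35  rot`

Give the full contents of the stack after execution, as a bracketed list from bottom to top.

[8, -35, -78]

8      → 8
dup    → 8 8
mod    → 0
78     → 0 78
swap   → 78 0
negate → 78 0
+      → 78
negate → -78
8      → -78 8
-35    → -78 8 -35
rot    → 8 -35 -78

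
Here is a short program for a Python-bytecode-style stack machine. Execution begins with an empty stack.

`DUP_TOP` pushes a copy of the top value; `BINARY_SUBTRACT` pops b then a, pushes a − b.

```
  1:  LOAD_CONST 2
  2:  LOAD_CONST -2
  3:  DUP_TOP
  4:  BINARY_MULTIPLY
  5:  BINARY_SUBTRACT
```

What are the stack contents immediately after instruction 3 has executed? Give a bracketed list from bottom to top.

LOAD_CONST 2  -> [2]
LOAD_CONST -2 -> [2, -2]
DUP_TOP       -> [2, -2, -2]

[2, -2, -2]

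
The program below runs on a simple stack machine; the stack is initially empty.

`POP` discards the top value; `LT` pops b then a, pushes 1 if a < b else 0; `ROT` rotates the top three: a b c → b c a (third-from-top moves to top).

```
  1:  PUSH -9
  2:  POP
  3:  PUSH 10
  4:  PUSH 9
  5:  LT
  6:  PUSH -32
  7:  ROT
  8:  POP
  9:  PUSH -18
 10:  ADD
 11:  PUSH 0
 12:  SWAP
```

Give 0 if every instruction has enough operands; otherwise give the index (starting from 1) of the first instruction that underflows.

7

PUSH -9   -9
POP       (empty)
PUSH 10   10
PUSH 9    10 9
LT        0
PUSH -32  0 -32
ROT  — needs 3 operands, stack has 2 → underflow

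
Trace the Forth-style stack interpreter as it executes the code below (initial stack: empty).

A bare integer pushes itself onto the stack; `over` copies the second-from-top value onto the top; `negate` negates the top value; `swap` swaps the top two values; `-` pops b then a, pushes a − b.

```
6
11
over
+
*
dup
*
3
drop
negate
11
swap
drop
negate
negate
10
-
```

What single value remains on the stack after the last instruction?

1

6       6
11      6 11
over    6 11 6
+       6 17
*       102
dup     102 102
*       10404
3       10404 3
drop    10404
negate  -10404
11      -10404 11
swap    11 -10404
drop    11
negate  -11
negate  11
10      11 10
-       1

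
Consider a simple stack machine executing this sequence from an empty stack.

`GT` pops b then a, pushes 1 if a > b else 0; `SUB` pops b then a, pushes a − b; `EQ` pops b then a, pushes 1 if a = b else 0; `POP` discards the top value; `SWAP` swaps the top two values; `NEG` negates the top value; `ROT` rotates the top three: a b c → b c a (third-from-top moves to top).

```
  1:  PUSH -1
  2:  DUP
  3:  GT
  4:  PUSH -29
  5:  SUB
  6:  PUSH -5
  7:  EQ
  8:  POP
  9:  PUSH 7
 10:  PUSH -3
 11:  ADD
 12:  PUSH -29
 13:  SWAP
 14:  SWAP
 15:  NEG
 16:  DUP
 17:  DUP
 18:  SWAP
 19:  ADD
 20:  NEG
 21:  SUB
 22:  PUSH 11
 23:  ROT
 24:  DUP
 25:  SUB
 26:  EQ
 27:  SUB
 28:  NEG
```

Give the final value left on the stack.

-87

PUSH -1  : -1
DUP      : -1 -1
GT       : 0
PUSH -29 : 0 -29
SUB      : 29
PUSH -5  : 29 -5
EQ       : 0
POP      : (empty)
PUSH 7   : 7
PUSH -3  : 7 -3
ADD      : 4
PUSH -29 : 4 -29
SWAP     : -29 4
SWAP     : 4 -29
NEG      : 4 29
DUP      : 4 29 29
DUP      : 4 29 29 29
SWAP     : 4 29 29 29
ADD      : 4 29 58
NEG      : 4 29 -58
SUB      : 4 87
PUSH 11  : 4 87 11
ROT      : 87 11 4
DUP      : 87 11 4 4
SUB      : 87 11 0
EQ       : 87 0
SUB      : 87
NEG      : -87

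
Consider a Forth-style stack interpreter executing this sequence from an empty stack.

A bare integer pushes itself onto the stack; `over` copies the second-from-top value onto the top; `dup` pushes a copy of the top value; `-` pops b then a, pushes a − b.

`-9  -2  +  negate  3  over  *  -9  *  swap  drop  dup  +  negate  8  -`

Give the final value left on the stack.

586

-9      -9
-2      -9 -2
+       -11
negate  11
3       11 3
over    11 3 11
*       11 33
-9      11 33 -9
*       11 -297
swap    -297 11
drop    -297
dup     -297 -297
+       -594
negate  594
8       594 8
-       586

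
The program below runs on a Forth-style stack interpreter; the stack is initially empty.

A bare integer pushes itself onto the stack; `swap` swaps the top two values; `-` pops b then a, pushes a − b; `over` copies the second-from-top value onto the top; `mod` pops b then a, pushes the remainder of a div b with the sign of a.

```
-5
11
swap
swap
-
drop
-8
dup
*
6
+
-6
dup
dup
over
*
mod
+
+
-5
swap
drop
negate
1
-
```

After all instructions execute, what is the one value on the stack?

4

-5      -5
11      -5 11
swap    11 -5
swap    -5 11
-       -16
drop    (empty)
-8      -8
dup     -8 -8
*       64
6       64 6
+       70
-6      70 -6
dup     70 -6 -6
dup     70 -6 -6 -6
over    70 -6 -6 -6 -6
*       70 -6 -6 36
mod     70 -6 -6
+       70 -12
+       58
-5      58 -5
swap    -5 58
drop    -5
negate  5
1       5 1
-       4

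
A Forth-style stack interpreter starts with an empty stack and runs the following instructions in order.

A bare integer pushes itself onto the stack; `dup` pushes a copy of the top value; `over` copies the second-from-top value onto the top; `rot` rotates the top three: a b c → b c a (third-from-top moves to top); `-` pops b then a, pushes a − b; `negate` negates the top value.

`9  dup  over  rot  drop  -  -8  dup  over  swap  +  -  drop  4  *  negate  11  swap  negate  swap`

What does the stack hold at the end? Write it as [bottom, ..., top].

9      : 9
dup    : 9 9
over   : 9 9 9
rot    : 9 9 9
drop   : 9 9
-      : 0
-8     : 0 -8
dup    : 0 -8 -8
over   : 0 -8 -8 -8
swap   : 0 -8 -8 -8
+      : 0 -8 -16
-      : 0 8
drop   : 0
4      : 0 4
*      : 0
negate : 0
11     : 0 11
swap   : 11 0
negate : 11 0
swap   : 0 11

[0, 11]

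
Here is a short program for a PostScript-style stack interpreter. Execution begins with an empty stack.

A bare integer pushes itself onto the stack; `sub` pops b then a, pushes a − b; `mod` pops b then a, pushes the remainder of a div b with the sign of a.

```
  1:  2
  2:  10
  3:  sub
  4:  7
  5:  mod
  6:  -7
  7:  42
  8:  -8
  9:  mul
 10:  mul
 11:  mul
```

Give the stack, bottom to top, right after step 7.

[-1, -7, 42]

2    2
10   2 10
sub  -8
7    -8 7
mod  -1
-7   -1 -7
42   -1 -7 42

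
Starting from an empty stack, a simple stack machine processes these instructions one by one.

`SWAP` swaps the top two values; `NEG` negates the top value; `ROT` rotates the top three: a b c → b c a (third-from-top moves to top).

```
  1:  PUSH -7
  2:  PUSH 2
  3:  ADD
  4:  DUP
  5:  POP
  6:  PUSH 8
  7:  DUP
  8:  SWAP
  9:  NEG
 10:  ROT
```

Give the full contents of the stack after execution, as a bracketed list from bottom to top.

PUSH -7 -> [-7]
PUSH 2  -> [-7, 2]
ADD     -> [-5]
DUP     -> [-5, -5]
POP     -> [-5]
PUSH 8  -> [-5, 8]
DUP     -> [-5, 8, 8]
SWAP    -> [-5, 8, 8]
NEG     -> [-5, 8, -8]
ROT     -> [8, -8, -5]

[8, -8, -5]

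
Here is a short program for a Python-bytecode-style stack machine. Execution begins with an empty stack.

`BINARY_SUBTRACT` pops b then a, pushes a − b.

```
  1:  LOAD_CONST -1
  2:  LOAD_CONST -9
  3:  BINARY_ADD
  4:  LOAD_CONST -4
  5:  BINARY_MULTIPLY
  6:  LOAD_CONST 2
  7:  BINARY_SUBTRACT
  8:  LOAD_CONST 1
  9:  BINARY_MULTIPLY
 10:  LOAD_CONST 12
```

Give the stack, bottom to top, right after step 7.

[38]

LOAD_CONST -1   -> [-1]
LOAD_CONST -9   -> [-1, -9]
BINARY_ADD      -> [-10]
LOAD_CONST -4   -> [-10, -4]
BINARY_MULTIPLY -> [40]
LOAD_CONST 2    -> [40, 2]
BINARY_SUBTRACT -> [38]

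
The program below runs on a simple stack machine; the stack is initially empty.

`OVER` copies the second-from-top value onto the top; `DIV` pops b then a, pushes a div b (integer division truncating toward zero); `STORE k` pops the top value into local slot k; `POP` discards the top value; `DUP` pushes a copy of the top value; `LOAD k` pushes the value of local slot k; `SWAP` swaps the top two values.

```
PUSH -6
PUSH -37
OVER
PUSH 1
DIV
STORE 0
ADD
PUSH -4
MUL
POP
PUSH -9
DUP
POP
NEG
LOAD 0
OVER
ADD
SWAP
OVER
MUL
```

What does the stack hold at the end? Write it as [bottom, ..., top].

[3, 27]

PUSH -6   [-6]
PUSH -37  [-6, -37]
OVER      [-6, -37, -6]
PUSH 1    [-6, -37, -6, 1]
DIV       [-6, -37, -6]
STORE 0   [-6, -37]
ADD       [-43]
PUSH -4   [-43, -4]
MUL       [172]
POP       []
PUSH -9   [-9]
DUP       [-9, -9]
POP       [-9]
NEG       [9]
LOAD 0    [9, -6]
OVER      [9, -6, 9]
ADD       [9, 3]
SWAP      [3, 9]
OVER      [3, 9, 3]
MUL       [3, 27]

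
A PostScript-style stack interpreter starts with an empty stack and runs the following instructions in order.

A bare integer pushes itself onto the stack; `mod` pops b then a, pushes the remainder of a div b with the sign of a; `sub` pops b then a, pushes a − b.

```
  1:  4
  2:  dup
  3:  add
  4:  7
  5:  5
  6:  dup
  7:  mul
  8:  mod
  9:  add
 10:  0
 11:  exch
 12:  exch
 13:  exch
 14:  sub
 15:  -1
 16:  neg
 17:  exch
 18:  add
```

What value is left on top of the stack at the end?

4    → 4
dup  → 4 4
add  → 8
7    → 8 7
5    → 8 7 5
dup  → 8 7 5 5
mul  → 8 7 25
mod  → 8 7
add  → 15
0    → 15 0
exch → 0 15
exch → 15 0
exch → 0 15
sub  → -15
-1   → -15 -1
neg  → -15 1
exch → 1 -15
add  → -14

-14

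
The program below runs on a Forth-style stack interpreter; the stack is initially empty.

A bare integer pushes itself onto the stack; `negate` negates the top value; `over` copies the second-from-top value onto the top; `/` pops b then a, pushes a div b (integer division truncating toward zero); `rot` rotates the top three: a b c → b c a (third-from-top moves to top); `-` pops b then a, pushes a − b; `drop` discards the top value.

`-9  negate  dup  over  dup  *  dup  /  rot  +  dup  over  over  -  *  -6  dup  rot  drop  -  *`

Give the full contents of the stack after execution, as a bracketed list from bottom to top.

-9     -> [-9]
negate -> [9]
dup    -> [9, 9]
over   -> [9, 9, 9]
dup    -> [9, 9, 9, 9]
*      -> [9, 9, 81]
dup    -> [9, 9, 81, 81]
/      -> [9, 9, 1]
rot    -> [9, 1, 9]
+      -> [9, 10]
dup    -> [9, 10, 10]
over   -> [9, 10, 10, 10]
over   -> [9, 10, 10, 10, 10]
-      -> [9, 10, 10, 0]
*      -> [9, 10, 0]
-6     -> [9, 10, 0, -6]
dup    -> [9, 10, 0, -6, -6]
rot    -> [9, 10, -6, -6, 0]
drop   -> [9, 10, -6, -6]
-      -> [9, 10, 0]
*      -> [9, 0]

[9, 0]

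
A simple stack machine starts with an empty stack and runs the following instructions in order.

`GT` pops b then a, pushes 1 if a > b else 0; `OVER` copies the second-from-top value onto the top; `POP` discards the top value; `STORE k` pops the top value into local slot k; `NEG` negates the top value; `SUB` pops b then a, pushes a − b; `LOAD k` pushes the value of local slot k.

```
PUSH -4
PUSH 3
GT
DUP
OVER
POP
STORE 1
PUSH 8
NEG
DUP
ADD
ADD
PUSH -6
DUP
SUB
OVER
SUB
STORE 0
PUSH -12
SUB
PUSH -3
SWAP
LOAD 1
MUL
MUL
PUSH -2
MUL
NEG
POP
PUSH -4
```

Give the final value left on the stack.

-4

PUSH -4  → -4
PUSH 3   → -4 3
GT       → 0
DUP      → 0 0
OVER     → 0 0 0
POP      → 0 0
STORE 1  → 0
PUSH 8   → 0 8
NEG      → 0 -8
DUP      → 0 -8 -8
ADD      → 0 -16
ADD      → -16
PUSH -6  → -16 -6
DUP      → -16 -6 -6
SUB      → -16 0
OVER     → -16 0 -16
SUB      → -16 16
STORE 0  → -16
PUSH -12 → -16 -12
SUB      → -4
PUSH -3  → -4 -3
SWAP     → -3 -4
LOAD 1   → -3 -4 0
MUL      → -3 0
MUL      → 0
PUSH -2  → 0 -2
MUL      → 0
NEG      → 0
POP      → (empty)
PUSH -4  → -4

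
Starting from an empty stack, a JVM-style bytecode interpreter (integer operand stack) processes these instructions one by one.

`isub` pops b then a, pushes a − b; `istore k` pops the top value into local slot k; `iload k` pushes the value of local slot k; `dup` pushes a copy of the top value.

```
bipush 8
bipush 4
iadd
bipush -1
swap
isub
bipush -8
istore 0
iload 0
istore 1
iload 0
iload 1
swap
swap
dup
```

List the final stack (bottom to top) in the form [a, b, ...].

[-13, -8, -8, -8]

bipush 8  : [8]
bipush 4  : [8, 4]
iadd      : [12]
bipush -1 : [12, -1]
swap      : [-1, 12]
isub      : [-13]
bipush -8 : [-13, -8]
istore 0  : [-13]
iload 0   : [-13, -8]
istore 1  : [-13]
iload 0   : [-13, -8]
iload 1   : [-13, -8, -8]
swap      : [-13, -8, -8]
swap      : [-13, -8, -8]
dup       : [-13, -8, -8, -8]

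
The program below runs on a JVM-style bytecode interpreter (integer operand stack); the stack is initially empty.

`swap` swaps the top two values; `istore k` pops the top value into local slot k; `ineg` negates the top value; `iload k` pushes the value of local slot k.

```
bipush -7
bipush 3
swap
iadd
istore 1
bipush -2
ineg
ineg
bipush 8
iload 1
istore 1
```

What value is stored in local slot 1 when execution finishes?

-4

bipush -7 -> [-7]
bipush 3  -> [-7, 3]
swap      -> [3, -7]
iadd      -> [-4]
istore 1  -> []
bipush -2 -> [-2]
ineg      -> [2]
ineg      -> [-2]
bipush 8  -> [-2, 8]
iload 1   -> [-2, 8, -4]
istore 1  -> [-2, 8]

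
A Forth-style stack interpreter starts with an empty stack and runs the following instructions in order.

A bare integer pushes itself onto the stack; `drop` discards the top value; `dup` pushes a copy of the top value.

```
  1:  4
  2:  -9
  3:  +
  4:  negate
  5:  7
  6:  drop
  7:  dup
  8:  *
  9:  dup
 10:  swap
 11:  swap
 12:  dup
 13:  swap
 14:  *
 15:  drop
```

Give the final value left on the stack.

25

4      -> 4
-9     -> 4 -9
+      -> -5
negate -> 5
7      -> 5 7
drop   -> 5
dup    -> 5 5
*      -> 25
dup    -> 25 25
swap   -> 25 25
swap   -> 25 25
dup    -> 25 25 25
swap   -> 25 25 25
*      -> 25 625
drop   -> 25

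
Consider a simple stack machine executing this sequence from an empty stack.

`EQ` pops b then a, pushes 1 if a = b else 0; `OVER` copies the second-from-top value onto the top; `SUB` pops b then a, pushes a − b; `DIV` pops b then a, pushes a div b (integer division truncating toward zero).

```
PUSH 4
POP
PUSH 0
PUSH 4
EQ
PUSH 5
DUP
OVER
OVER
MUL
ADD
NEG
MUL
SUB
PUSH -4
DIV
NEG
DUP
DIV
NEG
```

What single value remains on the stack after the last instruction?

-1

PUSH 4   [4]
POP      []
PUSH 0   [0]
PUSH 4   [0, 4]
EQ       [0]
PUSH 5   [0, 5]
DUP      [0, 5, 5]
OVER     [0, 5, 5, 5]
OVER     [0, 5, 5, 5, 5]
MUL      [0, 5, 5, 25]
ADD      [0, 5, 30]
NEG      [0, 5, -30]
MUL      [0, -150]
SUB      [150]
PUSH -4  [150, -4]
DIV      [-37]
NEG      [37]
DUP      [37, 37]
DIV      [1]
NEG      [-1]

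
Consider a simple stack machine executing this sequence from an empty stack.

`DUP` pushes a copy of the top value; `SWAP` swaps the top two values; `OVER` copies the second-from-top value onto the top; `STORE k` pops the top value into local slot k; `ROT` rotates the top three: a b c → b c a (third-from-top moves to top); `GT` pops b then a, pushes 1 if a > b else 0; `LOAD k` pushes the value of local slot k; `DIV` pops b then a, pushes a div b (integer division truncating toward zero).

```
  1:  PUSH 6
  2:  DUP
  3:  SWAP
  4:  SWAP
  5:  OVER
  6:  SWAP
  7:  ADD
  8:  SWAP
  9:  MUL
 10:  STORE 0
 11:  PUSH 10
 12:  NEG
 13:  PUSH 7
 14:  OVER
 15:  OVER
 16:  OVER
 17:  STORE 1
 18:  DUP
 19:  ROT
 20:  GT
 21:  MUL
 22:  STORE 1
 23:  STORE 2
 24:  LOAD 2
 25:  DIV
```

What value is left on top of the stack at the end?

-1

PUSH 6  → 6
DUP     → 6 6
SWAP    → 6 6
SWAP    → 6 6
OVER    → 6 6 6
SWAP    → 6 6 6
ADD     → 6 12
SWAP    → 12 6
MUL     → 72
STORE 0 → (empty)
PUSH 10 → 10
NEG     → -10
PUSH 7  → -10 7
OVER    → -10 7 -10
OVER    → -10 7 -10 7
OVER    → -10 7 -10 7 -10
STORE 1 → -10 7 -10 7
DUP     → -10 7 -10 7 7
ROT     → -10 7 7 7 -10
GT      → -10 7 7 1
MUL     → -10 7 7
STORE 1 → -10 7
STORE 2 → -10
LOAD 2  → -10 7
DIV     → -1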